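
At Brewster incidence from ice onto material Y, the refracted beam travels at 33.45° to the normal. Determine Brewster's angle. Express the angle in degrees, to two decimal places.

Since the reflected and refracted rays are at right angles at the polarizing angle, θ_B + θ_t = 90°.
So θ_B = 90° − θ_t = 90° − 33.45° = 56.55°.

θ_B ≈ 56.55°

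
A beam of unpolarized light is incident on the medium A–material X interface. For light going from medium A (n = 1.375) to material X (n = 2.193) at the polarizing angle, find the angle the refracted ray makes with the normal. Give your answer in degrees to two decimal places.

First find Brewster's angle: tan θ_B = 2.193/1.375 = 1.5949, giving θ_B = 57.91°.
At Brewster's angle the reflected and refracted rays are perpendicular, so θ_t = 90° − θ_B = 90° − 57.91° = 32.09°.

θ_t ≈ 32.09°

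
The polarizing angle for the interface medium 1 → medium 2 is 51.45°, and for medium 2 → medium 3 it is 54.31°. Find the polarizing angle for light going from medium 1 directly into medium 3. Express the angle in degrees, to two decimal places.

θ_B ≈ 60.21°

Each Brewster angle gives a ratio: n₂/n₁ = tan 51.45° = 1.2549, n₃/n₂ = tan 54.31° = 1.3922.
n₃/n₁ = 1.7471. Then tan θ_B(1→3) = n₃/n₁, so θ_B(1→3) = arctan(1.7471) = 60.21°.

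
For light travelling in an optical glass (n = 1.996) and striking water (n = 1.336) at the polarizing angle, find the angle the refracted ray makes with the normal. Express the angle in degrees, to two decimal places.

θ_t ≈ 56.20°

θ_B = arctan(n₂/n₁) = arctan(1.336/1.996) = 33.80°.
Since θ_B + θ_t = 90° at Brewster incidence, θ_t = 90° − 33.80° = 56.20°.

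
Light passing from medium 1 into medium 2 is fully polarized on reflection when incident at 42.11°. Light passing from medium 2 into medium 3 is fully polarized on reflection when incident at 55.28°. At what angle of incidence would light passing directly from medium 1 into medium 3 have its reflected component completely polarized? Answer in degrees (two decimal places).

tan θ_B(1→2) = n₂/n₁ = tan 42.11° = 0.9039.
tan θ_B(2→3) = n₃/n₂ = tan 55.28° = 1.4431.
Multiplying, n₃/n₁ = 0.9039 × 1.4431 = 1.3044, and θ_B(1→3) = arctan 1.3044 = 52.53°.

θ_B ≈ 52.53°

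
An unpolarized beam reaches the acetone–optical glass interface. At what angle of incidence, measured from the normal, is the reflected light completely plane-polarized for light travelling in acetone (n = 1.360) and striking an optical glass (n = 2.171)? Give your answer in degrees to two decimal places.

θ_B ≈ 57.94°

At Brewster's angle the reflected and refracted rays are perpendicular, which with Snell's law gives tan θ_B = n₂/n₁.
Brewster's condition: tan θ_B = n₂/n₁ = 2.171/1.360 = 1.5963. Taking the arctangent, θ_B = 57.94°.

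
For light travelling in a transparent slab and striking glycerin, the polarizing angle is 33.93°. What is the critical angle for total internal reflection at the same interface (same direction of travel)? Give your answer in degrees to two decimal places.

tan θ_B = n₂/n₁ = tan 33.93° = 0.6727.
Total internal reflection: sin θ_c = n₂/n₁ = 0.6727.
θ_c = arcsin(0.6727) = 42.28°.

θ_c ≈ 42.28°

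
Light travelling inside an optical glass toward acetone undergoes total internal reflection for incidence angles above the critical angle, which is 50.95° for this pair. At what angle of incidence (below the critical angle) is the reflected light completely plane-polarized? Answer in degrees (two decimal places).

At the critical angle sin θ_c = n₂/n₁, giving n₂/n₁ = sin 50.95° = 0.7766.
Then tan θ_B = n₂/n₁ = 0.7766, so θ_B = arctan 0.7766 = 37.83°.

θ_B ≈ 37.83°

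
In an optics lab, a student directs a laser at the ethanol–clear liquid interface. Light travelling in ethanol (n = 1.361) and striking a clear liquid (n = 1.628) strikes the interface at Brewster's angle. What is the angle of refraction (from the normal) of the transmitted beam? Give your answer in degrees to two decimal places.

θ_B = arctan(n₂/n₁) = arctan(1.628/1.361) = 50.10°.
At Brewster's angle the reflected and refracted rays are perpendicular, so θ_t = 90° − θ_B = 90° − 50.10° = 39.90°.

θ_t ≈ 39.90°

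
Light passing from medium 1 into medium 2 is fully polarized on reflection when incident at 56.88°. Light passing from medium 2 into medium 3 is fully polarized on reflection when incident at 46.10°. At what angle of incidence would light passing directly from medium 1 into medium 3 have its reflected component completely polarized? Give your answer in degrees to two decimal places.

n₂/n₁ = tan 56.88° = 1.5328 and n₃/n₂ = tan 46.10° = 1.0392.
So n₃/n₁ = (n₂/n₁)(n₃/n₂) = 1.5328 × 1.0392 = 1.5928.
θ_B(1→3) = arctan(1.5928) = 57.88°.

θ_B ≈ 57.88°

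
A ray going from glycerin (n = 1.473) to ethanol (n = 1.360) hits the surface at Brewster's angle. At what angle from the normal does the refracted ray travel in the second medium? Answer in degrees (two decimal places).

θ_t ≈ 47.28°

First find Brewster's angle: tan θ_B = 1.360/1.473 = 0.9233, giving θ_B = 42.72°.
At Brewster's angle the reflected and refracted rays are perpendicular, so θ_t = 90° − θ_B = 90° − 42.72° = 47.28°.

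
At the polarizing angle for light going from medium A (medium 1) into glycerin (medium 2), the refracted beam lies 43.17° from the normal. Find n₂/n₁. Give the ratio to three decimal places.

θ_B + θ_t = 90°, so θ_B = 90° − 43.17° = 46.83°.
tan θ_B = n₂/n₁, so n₂/n₁ = tan 46.83° = 1.066.

n₂/n₁ ≈ 1.066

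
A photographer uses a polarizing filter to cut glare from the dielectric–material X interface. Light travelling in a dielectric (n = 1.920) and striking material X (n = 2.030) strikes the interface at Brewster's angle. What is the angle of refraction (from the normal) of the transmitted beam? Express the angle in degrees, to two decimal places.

θ_t ≈ 43.40°

First find Brewster's angle: tan θ_B = 2.030/1.920 = 1.0573, giving θ_B = 46.60°.
Since θ_B + θ_t = 90° at Brewster incidence, θ_t = 90° − 46.60° = 43.40°.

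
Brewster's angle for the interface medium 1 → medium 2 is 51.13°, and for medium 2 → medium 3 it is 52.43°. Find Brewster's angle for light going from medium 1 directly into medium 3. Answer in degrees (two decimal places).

θ_B ≈ 58.20°

Each Brewster angle gives a ratio: n₂/n₁ = tan 51.13° = 1.2406, n₃/n₂ = tan 52.43° = 1.2999.
Multiplying, n₃/n₁ = 1.2406 × 1.2999 = 1.6128, and θ_B(1→3) = arctan 1.6128 = 58.20°.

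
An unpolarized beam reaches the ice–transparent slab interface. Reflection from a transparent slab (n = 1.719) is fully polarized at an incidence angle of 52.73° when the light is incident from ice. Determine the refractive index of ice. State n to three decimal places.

At Brewster's angle, tan θ_B = n₂/n₁ with n₁ on the incident side (ice) and n₂ on the transmitted side (a transparent slab).
n₁ = n₂ / tan θ_B = 1.719 / tan 52.73° = 1.308.

n ≈ 1.308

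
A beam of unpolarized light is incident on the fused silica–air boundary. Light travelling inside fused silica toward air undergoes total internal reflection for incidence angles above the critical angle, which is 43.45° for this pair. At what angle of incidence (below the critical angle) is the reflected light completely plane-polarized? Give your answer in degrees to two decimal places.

n₂/n₁ = sin θ_c = sin 43.45° = 0.6877.
tan θ_B equals the same ratio, so θ_B = arctan(0.6877) = 34.52°.

θ_B ≈ 34.52°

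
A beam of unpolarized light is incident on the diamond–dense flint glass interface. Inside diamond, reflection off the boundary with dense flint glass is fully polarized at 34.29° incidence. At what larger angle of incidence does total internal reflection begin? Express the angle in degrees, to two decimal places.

θ_c ≈ 42.99°

n₂/n₁ = tan 34.29° = 0.6819; the critical angle satisfies sin θ_c = n₂/n₁.
θ_c = arcsin(0.6819) = 42.99°.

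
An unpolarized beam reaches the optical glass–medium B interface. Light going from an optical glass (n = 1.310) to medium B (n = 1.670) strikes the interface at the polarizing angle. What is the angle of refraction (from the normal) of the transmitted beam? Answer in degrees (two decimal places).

θ_t ≈ 38.11°

First find Brewster's angle: tan θ_B = 1.670/1.310 = 1.2748, giving θ_B = 51.89°.
At Brewster's angle the reflected and refracted rays are perpendicular, so θ_t = 90° − θ_B = 90° − 51.89° = 38.11°.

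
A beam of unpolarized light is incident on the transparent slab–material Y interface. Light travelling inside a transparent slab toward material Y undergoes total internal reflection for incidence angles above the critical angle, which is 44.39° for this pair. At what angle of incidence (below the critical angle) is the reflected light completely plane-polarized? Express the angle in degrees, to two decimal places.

sin θ_c = n₂/n₁, so n₂/n₁ = sin 44.39° = 0.6995.
Brewster: tan θ_B = n₂/n₁ = 0.6995.
θ_B = arctan(0.6995) = 34.97°.

θ_B ≈ 34.97°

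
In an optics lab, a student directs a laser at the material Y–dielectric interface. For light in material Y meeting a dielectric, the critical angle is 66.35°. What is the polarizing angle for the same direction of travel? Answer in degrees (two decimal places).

sin θ_c = n₂/n₁, so n₂/n₁ = sin 66.35° = 0.9160.
Brewster: tan θ_B = n₂/n₁ = 0.9160.
θ_B = arctan(0.9160) = 42.49°.

θ_B ≈ 42.49°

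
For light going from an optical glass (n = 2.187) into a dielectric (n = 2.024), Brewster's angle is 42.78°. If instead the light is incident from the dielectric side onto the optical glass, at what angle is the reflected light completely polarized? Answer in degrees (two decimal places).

θ_B' ≈ 47.22°

The two Brewster angles are complementary: θ_B' = 90° − θ_B = 90° − 42.78° = 47.22°.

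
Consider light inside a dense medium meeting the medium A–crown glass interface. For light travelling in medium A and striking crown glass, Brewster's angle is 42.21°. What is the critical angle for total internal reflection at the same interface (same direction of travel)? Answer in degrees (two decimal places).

θ_c ≈ 65.10°

From Brewster, n₂/n₁ = tan θ_B = tan 42.21° = 0.9071.
Then sin θ_c = n₂/n₁ = 0.9071, so θ_c = arcsin 0.9071 = 65.10°.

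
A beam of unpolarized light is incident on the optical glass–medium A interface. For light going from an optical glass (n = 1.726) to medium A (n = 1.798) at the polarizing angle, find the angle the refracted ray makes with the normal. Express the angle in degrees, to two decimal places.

θ_t ≈ 43.83°

tan θ_B = n₂/n₁ = 1.798/1.726 = 1.0417, so θ_B = 46.17°.
At Brewster's angle the reflected and refracted rays are perpendicular, so θ_t = 90° − θ_B = 90° − 46.17° = 43.83°.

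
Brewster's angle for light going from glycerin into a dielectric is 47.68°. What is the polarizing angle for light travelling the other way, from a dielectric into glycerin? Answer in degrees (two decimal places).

θ_B' ≈ 42.32°

The two Brewster angles are complementary: θ_B' = 90° − θ_B = 90° − 47.68° = 42.32°.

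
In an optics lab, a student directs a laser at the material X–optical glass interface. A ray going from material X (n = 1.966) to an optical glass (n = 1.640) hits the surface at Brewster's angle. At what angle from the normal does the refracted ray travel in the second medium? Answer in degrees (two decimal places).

θ_t ≈ 50.17°

tan θ_B = n₂/n₁ = 1.640/1.966 = 0.8342, so θ_B = 39.83°.
At Brewster's angle the reflected and refracted rays are perpendicular, so θ_t = 90° − θ_B = 90° − 39.83° = 50.17°.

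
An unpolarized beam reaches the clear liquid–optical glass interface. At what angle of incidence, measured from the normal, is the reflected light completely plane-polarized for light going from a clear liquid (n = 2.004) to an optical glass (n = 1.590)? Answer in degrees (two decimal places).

At Brewster's angle the reflected and refracted rays are perpendicular, which with Snell's law gives tan θ_B = n₂/n₁.
Brewster's condition: tan θ_B = n₂/n₁ = 1.590/2.004 = 0.7934.
So θ_B = arctan 0.7934 = 38.43°.

θ_B ≈ 38.43°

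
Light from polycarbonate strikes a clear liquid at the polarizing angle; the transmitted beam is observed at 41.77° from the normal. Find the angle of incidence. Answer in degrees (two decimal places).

θ_B ≈ 48.23°

Since the reflected and refracted rays are at right angles at the polarizing angle, θ_B + θ_t = 90°.
So θ_B = 90° − θ_t = 90° − 41.77° = 48.23°.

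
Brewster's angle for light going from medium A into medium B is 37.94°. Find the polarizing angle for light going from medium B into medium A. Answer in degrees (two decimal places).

θ_B' ≈ 52.06°

The two Brewster angles are complementary: θ_B' = 90° − θ_B = 90° − 37.94° = 52.06°.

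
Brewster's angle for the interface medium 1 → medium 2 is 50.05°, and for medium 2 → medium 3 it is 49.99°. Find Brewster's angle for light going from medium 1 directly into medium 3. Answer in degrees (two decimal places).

θ_B ≈ 54.89°

tan θ_B(1→2) = n₂/n₁ = tan 50.05° = 1.1939.
tan θ_B(2→3) = n₃/n₂ = tan 49.99° = 1.1913.
So n₃/n₁ = (n₂/n₁)(n₃/n₂) = 1.1939 × 1.1913 = 1.4223.
θ_B(1→3) = arctan(1.4223) = 54.89°.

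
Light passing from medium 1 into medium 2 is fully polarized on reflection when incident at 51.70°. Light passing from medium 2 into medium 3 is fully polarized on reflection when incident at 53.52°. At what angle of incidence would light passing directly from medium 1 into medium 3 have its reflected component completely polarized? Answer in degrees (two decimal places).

n₂/n₁ = tan 51.70° = 1.2662 and n₃/n₂ = tan 53.52° = 1.3524.
So n₃/n₁ = (n₂/n₁)(n₃/n₂) = 1.2662 × 1.3524 = 1.7124.
θ_B(1→3) = arctan(1.7124) = 59.72°.

θ_B ≈ 59.72°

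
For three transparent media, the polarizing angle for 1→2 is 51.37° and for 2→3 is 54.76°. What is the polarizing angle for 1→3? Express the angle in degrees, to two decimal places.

θ_B ≈ 60.55°

tan θ_B(1→2) = n₂/n₁ = tan 51.37° = 1.2513.
tan θ_B(2→3) = n₃/n₂ = tan 54.76° = 1.4155.
Multiplying, n₃/n₁ = 1.2513 × 1.4155 = 1.7713, and θ_B(1→3) = arctan 1.7713 = 60.55°.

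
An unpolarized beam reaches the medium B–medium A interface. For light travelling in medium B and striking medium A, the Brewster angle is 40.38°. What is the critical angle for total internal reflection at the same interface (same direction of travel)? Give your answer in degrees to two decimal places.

θ_c ≈ 58.26°

tan θ_B = n₂/n₁ = tan 40.38° = 0.8505.
Total internal reflection: sin θ_c = n₂/n₁ = 0.8505.
θ_c = arcsin(0.8505) = 58.26°.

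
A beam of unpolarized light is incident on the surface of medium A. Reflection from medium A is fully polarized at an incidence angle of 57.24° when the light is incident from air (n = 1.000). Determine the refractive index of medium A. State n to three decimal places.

Full polarization of the reflected beam means tan θ_B = n₂/n₁, where n₁ is the incident medium (air).
n₂ = n₁ tan θ_B = 1.000 × tan 57.24° = 1.554.

n ≈ 1.554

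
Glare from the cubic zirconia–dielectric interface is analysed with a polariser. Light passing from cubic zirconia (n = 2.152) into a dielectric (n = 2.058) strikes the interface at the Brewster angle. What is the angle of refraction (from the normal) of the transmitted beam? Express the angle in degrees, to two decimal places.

First find Brewster's angle: tan θ_B = 2.058/2.152 = 0.9563, giving θ_B = 43.72°.
At Brewster's angle the reflected and refracted rays are perpendicular, so θ_t = 90° − θ_B = 90° − 43.72° = 46.28°.

θ_t ≈ 46.28°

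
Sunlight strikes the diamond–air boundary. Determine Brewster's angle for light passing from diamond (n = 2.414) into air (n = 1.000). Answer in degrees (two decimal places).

Here n₂/n₁ = 1.000/2.414 = 0.4143, and Brewster's law gives tan θ_B = n₂/n₁. Taking the arctangent, θ_B = 22.50°.

θ_B ≈ 22.50°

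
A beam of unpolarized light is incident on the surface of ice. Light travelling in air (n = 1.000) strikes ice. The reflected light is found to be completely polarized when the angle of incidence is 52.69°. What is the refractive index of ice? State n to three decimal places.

Brewster's law: tan θ_B = n₂/n₁ (light incident in air, refracted into ice).
n₂ = n₁ tan θ_B = 1.000 × tan 52.69° = 1.312.

n ≈ 1.312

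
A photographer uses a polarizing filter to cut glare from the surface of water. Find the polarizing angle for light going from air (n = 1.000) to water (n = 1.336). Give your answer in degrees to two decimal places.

The reflected p-component vanishes when tan θ_B = n₂/n₁.
Brewster's condition: tan θ_B = n₂/n₁ = 1.336/1.000 = 1.3360.
So θ_B = arctan 1.3360 = 53.19°.

θ_B ≈ 53.19°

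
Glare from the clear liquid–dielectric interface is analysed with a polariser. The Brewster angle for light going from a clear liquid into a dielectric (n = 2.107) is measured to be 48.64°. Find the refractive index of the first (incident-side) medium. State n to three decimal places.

n ≈ 1.855

Brewster's law: tan θ_B = n₂/n₁ (light incident in a clear liquid, refracted into a dielectric).
n₁ = n₂ / tan θ_B = 2.107 / tan 48.64° = 1.855.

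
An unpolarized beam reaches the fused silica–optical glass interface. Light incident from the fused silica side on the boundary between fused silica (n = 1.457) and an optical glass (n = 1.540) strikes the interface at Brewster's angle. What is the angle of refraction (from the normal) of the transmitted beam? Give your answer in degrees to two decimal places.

θ_t ≈ 43.41°

First find Brewster's angle: tan θ_B = 1.540/1.457 = 1.0570, giving θ_B = 46.59°.
At Brewster's angle the reflected and refracted rays are perpendicular, so θ_t = 90° − θ_B = 90° − 46.59° = 43.41°.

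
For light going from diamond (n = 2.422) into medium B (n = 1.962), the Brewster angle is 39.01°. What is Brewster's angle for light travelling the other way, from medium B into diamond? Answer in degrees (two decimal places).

tan θ_B' = n₁/n₂ = 1/tan θ_B, so θ_B' = 90° − θ_B.
θ_B' = 90° − 39.01° = 50.99°.

θ_B' ≈ 50.99°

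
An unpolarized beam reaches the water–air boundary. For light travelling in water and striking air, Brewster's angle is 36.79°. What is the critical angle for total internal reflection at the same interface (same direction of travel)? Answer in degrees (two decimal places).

tan θ_B = n₂/n₁ = tan 36.79° = 0.7478.
Total internal reflection: sin θ_c = n₂/n₁ = 0.7478.
θ_c = arcsin(0.7478) = 48.40°.

θ_c ≈ 48.40°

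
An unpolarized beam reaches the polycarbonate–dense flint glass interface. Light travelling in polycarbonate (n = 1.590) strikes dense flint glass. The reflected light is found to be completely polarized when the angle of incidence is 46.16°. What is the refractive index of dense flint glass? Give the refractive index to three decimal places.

n ≈ 1.656

At Brewster's angle, tan θ_B = n₂/n₁ with n₁ on the incident side (polycarbonate) and n₂ on the transmitted side (dense flint glass).
n₂ = n₁ tan θ_B = 1.590 × tan 46.16° = 1.656.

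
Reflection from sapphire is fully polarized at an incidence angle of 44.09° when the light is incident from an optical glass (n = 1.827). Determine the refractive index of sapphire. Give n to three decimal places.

n ≈ 1.770

Brewster's law: tan θ_B = n₂/n₁ (light incident in an optical glass, refracted into sapphire).
n₂ = n₁ tan θ_B = 1.827 × tan 44.09° = 1.770.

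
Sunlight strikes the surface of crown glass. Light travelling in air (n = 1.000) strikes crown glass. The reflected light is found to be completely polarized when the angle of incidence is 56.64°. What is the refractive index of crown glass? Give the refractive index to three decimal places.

n ≈ 1.519

Brewster's law: tan θ_B = n₂/n₁ (light incident in air, refracted into crown glass).
n₂ = n₁ tan θ_B = 1.000 × tan 56.64° = 1.519.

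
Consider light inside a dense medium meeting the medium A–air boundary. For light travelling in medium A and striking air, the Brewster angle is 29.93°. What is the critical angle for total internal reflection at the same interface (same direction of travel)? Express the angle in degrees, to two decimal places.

θ_c ≈ 35.15°

From Brewster, n₂/n₁ = tan θ_B = tan 29.93° = 0.5757.
Then sin θ_c = n₂/n₁ = 0.5757, so θ_c = arcsin 0.5757 = 35.15°.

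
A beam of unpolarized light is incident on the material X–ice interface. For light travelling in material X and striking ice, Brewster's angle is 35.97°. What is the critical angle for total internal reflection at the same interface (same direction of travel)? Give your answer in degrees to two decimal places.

tan θ_B = n₂/n₁ = tan 35.97° = 0.7257.
Total internal reflection: sin θ_c = n₂/n₁ = 0.7257.
θ_c = arcsin(0.7257) = 46.53°.

θ_c ≈ 46.53°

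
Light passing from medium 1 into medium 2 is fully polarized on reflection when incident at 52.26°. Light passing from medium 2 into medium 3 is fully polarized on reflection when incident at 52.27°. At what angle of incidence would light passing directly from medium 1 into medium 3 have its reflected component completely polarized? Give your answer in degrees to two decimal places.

θ_B ≈ 59.08°

tan θ_B(1→2) = n₂/n₁ = tan 52.26° = 1.2920.
tan θ_B(2→3) = n₃/n₂ = tan 52.27° = 1.2924.
n₃/n₁ = 1.6698. Then tan θ_B(1→3) = n₃/n₁, so θ_B(1→3) = arctan(1.6698) = 59.08°.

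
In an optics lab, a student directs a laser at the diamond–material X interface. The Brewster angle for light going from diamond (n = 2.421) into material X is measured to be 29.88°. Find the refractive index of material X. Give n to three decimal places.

Brewster's law: tan θ_B = n₂/n₁ (light incident in diamond, refracted into material X).
n₂ = n₁ tan θ_B = 2.421 × tan 29.88° = 1.391.

n ≈ 1.391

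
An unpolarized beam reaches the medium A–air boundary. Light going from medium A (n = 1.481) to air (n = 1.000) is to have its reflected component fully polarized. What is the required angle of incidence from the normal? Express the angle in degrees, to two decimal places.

θ_B ≈ 34.03°

At Brewster's angle the reflected and refracted rays are perpendicular, which with Snell's law gives tan θ_B = n₂/n₁.
Here n₂/n₁ = 1.000/1.481 = 0.6752, and Brewster's law gives tan θ_B = n₂/n₁.
θ_B = arctan(0.6752) = 34.03°.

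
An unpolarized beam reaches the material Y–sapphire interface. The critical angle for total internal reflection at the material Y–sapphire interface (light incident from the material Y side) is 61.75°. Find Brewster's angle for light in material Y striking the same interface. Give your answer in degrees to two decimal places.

θ_B ≈ 41.38°

sin θ_c = n₂/n₁, so n₂/n₁ = sin 61.75° = 0.8809.
Brewster: tan θ_B = n₂/n₁ = 0.8809.
θ_B = arctan(0.8809) = 41.38°.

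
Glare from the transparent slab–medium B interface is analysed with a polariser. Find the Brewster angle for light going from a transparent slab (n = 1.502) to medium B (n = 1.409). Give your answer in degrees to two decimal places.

θ_B ≈ 43.17°

At Brewster's angle the reflected and refracted rays are perpendicular, which with Snell's law gives tan θ_B = n₂/n₁.
tan θ_B = n₂/n₁ = 1.409/1.502 = 0.9381.
θ_B = arctan(0.9381) = 43.17°.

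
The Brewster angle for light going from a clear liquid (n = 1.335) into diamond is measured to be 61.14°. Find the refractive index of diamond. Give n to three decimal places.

Brewster's law: tan θ_B = n₂/n₁ (light incident in a clear liquid, refracted into diamond).
n₂ = n₁ tan θ_B = 1.335 × tan 61.14° = 2.422.

n ≈ 2.422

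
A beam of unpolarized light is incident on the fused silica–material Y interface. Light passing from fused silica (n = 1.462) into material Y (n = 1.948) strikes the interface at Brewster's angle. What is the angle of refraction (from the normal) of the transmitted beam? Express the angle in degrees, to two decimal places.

θ_t ≈ 36.89°

tan θ_B = n₂/n₁ = 1.948/1.462 = 1.3324, so θ_B = 53.11°.
Since θ_B + θ_t = 90° at Brewster incidence, θ_t = 90° − 53.11° = 36.89°.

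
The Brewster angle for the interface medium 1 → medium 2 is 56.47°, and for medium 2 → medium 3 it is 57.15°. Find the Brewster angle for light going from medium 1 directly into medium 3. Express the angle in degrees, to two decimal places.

θ_B ≈ 66.84°

tan θ_B(1→2) = n₂/n₁ = tan 56.47° = 1.5091.
tan θ_B(2→3) = n₃/n₂ = tan 57.15° = 1.5487.
n₃/n₁ = 2.3372. Then tan θ_B(1→3) = n₃/n₁, so θ_B(1→3) = arctan(2.3372) = 66.84°.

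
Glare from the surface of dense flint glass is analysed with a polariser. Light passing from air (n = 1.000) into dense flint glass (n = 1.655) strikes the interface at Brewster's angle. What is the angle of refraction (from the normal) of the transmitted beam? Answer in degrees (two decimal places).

θ_t ≈ 31.14°

First find Brewster's angle: tan θ_B = 1.655/1.000 = 1.6550, giving θ_B = 58.86°.
The refracted ray is perpendicular to the reflected ray, so θ_t = 90° − θ_B = 31.14°.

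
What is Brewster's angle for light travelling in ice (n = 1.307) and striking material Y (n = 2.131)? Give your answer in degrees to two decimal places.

The reflected p-component vanishes when tan θ_B = n₂/n₁.
Here n₂/n₁ = 2.131/1.307 = 1.6305, and Brewster's law gives tan θ_B = n₂/n₁.
So θ_B = arctan 1.6305 = 58.48°.

θ_B ≈ 58.48°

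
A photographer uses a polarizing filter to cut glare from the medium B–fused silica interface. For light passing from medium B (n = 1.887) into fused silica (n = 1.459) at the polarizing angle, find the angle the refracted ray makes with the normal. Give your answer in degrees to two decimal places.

θ_t ≈ 52.29°

First find Brewster's angle: tan θ_B = 1.459/1.887 = 0.7732, giving θ_B = 37.71°.
The refracted ray is perpendicular to the reflected ray, so θ_t = 90° − θ_B = 52.29°.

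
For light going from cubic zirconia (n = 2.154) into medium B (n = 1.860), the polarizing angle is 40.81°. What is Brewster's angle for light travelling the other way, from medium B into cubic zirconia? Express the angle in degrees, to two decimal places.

θ_B' ≈ 49.19°

tan θ_B' = n₁/n₂ = 1/tan θ_B, so θ_B' = 90° − θ_B.
θ_B' = 90° − 40.81° = 49.19°.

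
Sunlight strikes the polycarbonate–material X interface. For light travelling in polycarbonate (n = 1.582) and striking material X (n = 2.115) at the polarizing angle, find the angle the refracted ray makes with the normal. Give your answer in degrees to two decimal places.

θ_t ≈ 36.80°

First find Brewster's angle: tan θ_B = 2.115/1.582 = 1.3369, giving θ_B = 53.20°.
At Brewster's angle the reflected and refracted rays are perpendicular, so θ_t = 90° − θ_B = 90° − 53.20° = 36.80°.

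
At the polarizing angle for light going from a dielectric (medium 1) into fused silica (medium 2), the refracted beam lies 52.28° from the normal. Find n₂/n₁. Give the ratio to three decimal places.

θ_B + θ_t = 90°, so θ_B = 90° − 52.28° = 37.72°.
Then n₂/n₁ = tan θ_B = tan 37.72° = 0.773.

n₂/n₁ ≈ 0.773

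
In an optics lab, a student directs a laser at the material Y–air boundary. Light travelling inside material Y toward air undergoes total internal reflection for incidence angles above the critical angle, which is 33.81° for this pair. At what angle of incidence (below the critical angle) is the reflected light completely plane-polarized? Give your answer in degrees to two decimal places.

sin θ_c = n₂/n₁, so n₂/n₁ = sin 33.81° = 0.5564.
Brewster: tan θ_B = n₂/n₁ = 0.5564.
θ_B = arctan(0.5564) = 29.09°.

θ_B ≈ 29.09°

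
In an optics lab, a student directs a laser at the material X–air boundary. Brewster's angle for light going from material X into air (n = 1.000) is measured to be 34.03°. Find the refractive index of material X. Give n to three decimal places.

n ≈ 1.481

Brewster's law: tan θ_B = n₂/n₁ (light incident in material X, refracted into air).
n₁ = n₂ / tan θ_B = 1.000 / tan 34.03° = 1.481.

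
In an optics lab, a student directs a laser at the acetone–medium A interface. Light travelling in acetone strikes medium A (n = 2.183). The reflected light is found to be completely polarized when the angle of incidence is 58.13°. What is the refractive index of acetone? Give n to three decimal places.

n ≈ 1.357

At Brewster's angle, tan θ_B = n₂/n₁ with n₁ on the incident side (acetone) and n₂ on the transmitted side (medium A).
n₁ = n₂ / tan θ_B = 2.183 / tan 58.13° = 1.357.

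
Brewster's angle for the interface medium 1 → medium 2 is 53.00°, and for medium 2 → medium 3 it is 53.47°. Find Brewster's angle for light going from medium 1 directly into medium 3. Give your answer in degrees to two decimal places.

θ_B ≈ 60.83°

n₂/n₁ = tan 53.00° = 1.3270 and n₃/n₂ = tan 53.47° = 1.3499.
So n₃/n₁ = (n₂/n₁)(n₃/n₂) = 1.3270 × 1.3499 = 1.7914.
θ_B(1→3) = arctan(1.7914) = 60.83°.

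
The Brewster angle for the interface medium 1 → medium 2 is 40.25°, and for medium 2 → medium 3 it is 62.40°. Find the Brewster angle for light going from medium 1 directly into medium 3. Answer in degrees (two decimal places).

tan θ_B(1→2) = n₂/n₁ = tan 40.25° = 0.8466.
tan θ_B(2→3) = n₃/n₂ = tan 62.40° = 1.9128.
So n₃/n₁ = (n₂/n₁)(n₃/n₂) = 0.8466 × 1.9128 = 1.6193.
θ_B(1→3) = arctan(1.6193) = 58.30°.

θ_B ≈ 58.30°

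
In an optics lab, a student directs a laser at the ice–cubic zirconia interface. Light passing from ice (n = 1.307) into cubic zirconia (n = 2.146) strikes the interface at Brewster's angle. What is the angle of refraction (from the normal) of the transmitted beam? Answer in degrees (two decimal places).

θ_t ≈ 31.34°

tan θ_B = n₂/n₁ = 2.146/1.307 = 1.6419, so θ_B = 58.66°.
At Brewster's angle the reflected and refracted rays are perpendicular, so θ_t = 90° − θ_B = 90° − 58.66° = 31.34°.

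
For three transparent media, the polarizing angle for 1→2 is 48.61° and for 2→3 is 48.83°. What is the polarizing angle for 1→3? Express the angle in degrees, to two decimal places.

n₂/n₁ = tan 48.61° = 1.1347 and n₃/n₂ = tan 48.83° = 1.1435.
n₃/n₁ = 1.2975. Then tan θ_B(1→3) = n₃/n₁, so θ_B(1→3) = arctan(1.2975) = 52.38°.

θ_B ≈ 52.38°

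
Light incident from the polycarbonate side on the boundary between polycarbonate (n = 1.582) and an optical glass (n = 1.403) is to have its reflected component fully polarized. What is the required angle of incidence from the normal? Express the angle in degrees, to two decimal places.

θ_B ≈ 41.57°

Brewster's condition: tan θ_B = n₂/n₁ = 1.403/1.582 = 0.8869. Taking the arctangent, θ_B = 41.57°.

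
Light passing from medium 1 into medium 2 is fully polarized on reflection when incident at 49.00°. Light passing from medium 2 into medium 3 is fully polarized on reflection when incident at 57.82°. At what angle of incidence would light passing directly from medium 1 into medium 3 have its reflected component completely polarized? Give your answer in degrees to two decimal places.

Each Brewster angle gives a ratio: n₂/n₁ = tan 49.00° = 1.1504, n₃/n₂ = tan 57.82° = 1.5892.
Multiplying, n₃/n₁ = 1.1504 × 1.5892 = 1.8282, and θ_B(1→3) = arctan 1.8282 = 61.32°.

θ_B ≈ 61.32°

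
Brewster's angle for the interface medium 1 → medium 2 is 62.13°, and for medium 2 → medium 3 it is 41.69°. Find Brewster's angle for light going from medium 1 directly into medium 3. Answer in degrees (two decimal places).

tan θ_B(1→2) = n₂/n₁ = tan 62.13° = 1.8911.
tan θ_B(2→3) = n₃/n₂ = tan 41.69° = 0.8907.
Multiplying, n₃/n₁ = 1.8911 × 0.8907 = 1.6843, and θ_B(1→3) = arctan 1.6843 = 59.30°.

θ_B ≈ 59.30°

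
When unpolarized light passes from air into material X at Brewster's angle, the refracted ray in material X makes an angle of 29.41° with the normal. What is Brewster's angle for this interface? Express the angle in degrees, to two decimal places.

Since the reflected and refracted rays are at right angles at the polarizing angle, θ_B + θ_t = 90°.
So θ_B = 90° − θ_t = 90° − 29.41° = 60.59°.

θ_B ≈ 60.59°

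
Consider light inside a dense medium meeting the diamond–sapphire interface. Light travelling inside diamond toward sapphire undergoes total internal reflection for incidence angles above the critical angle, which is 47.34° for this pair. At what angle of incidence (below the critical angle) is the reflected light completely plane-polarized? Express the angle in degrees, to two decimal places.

θ_B ≈ 36.33°

sin θ_c = n₂/n₁, so n₂/n₁ = sin 47.34° = 0.7354.
Brewster: tan θ_B = n₂/n₁ = 0.7354.
θ_B = arctan(0.7354) = 36.33°.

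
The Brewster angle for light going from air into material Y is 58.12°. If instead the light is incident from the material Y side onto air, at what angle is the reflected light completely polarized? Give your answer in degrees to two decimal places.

tan θ_B' = n₁/n₂ = 1/tan θ_B, so θ_B' = 90° − θ_B.
θ_B' = 90° − 58.12° = 31.88°.

θ_B' ≈ 31.88°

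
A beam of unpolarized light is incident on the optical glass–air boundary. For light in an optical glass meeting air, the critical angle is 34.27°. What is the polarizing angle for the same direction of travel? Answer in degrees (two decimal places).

θ_B ≈ 29.38°

At the critical angle sin θ_c = n₂/n₁, giving n₂/n₁ = sin 34.27° = 0.5631.
Then tan θ_B = n₂/n₁ = 0.5631, so θ_B = arctan 0.5631 = 29.38°.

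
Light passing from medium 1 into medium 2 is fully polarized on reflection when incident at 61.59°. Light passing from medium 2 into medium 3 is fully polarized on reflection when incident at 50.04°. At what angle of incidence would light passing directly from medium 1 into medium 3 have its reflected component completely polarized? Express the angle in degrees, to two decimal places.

θ_B ≈ 65.62°

tan θ_B(1→2) = n₂/n₁ = tan 61.59° = 1.8487.
tan θ_B(2→3) = n₃/n₂ = tan 50.04° = 1.1934.
Multiplying, n₃/n₁ = 1.8487 × 1.1934 = 2.2063, and θ_B(1→3) = arctan 2.2063 = 65.62°.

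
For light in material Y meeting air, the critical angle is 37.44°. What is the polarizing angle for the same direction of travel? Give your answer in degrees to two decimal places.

sin θ_c = n₂/n₁, so n₂/n₁ = sin 37.44° = 0.6079.
Brewster: tan θ_B = n₂/n₁ = 0.6079.
θ_B = arctan(0.6079) = 31.30°.

θ_B ≈ 31.30°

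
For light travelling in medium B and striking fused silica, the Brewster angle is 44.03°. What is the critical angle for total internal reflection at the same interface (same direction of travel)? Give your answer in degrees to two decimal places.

tan θ_B = n₂/n₁ = tan 44.03° = 0.9667.
Total internal reflection: sin θ_c = n₂/n₁ = 0.9667.
θ_c = arcsin(0.9667) = 75.17°.

θ_c ≈ 75.17°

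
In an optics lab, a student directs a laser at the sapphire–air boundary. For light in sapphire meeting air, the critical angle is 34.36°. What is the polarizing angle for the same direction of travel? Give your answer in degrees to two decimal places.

θ_B ≈ 29.44°

sin θ_c = n₂/n₁, so n₂/n₁ = sin 34.36° = 0.5644.
Brewster: tan θ_B = n₂/n₁ = 0.5644.
θ_B = arctan(0.5644) = 29.44°.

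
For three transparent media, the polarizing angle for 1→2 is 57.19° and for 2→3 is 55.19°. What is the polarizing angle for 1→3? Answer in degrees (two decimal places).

θ_B ≈ 65.86°

tan θ_B(1→2) = n₂/n₁ = tan 57.19° = 1.5511.
tan θ_B(2→3) = n₃/n₂ = tan 55.19° = 1.4383.
So n₃/n₁ = (n₂/n₁)(n₃/n₂) = 1.5511 × 1.4383 = 2.2309.
θ_B(1→3) = arctan(2.2309) = 65.86°.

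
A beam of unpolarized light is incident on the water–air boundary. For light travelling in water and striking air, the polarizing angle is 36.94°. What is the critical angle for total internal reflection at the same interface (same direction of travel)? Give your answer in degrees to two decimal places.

From Brewster, n₂/n₁ = tan θ_B = tan 36.94° = 0.7519.
Then sin θ_c = n₂/n₁ = 0.7519, so θ_c = arcsin 0.7519 = 48.76°.

θ_c ≈ 48.76°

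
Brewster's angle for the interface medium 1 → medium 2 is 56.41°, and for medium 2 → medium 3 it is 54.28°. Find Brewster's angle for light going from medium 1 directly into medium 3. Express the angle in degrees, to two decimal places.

Each Brewster angle gives a ratio: n₂/n₁ = tan 56.41° = 1.5057, n₃/n₂ = tan 54.28° = 1.3906.
Multiplying, n₃/n₁ = 1.5057 × 1.3906 = 2.0938, and θ_B(1→3) = arctan 2.0938 = 64.47°.

θ_B ≈ 64.47°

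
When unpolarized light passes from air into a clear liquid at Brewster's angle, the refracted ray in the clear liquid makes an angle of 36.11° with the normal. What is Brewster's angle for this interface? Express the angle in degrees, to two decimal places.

θ_B ≈ 53.89°

At Brewster's angle the reflected and refracted rays are perpendicular, so θ_B + θ_t = 90°.
θ_B = 90° − 36.11° = 53.89°.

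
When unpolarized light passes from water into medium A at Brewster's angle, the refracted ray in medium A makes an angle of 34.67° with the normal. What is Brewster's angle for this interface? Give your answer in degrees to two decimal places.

Brewster's condition makes the reflected and refracted beams perpendicular: θ_B + θ_t = 90°.
So θ_B = 90° − θ_t = 90° − 34.67° = 55.33°.

θ_B ≈ 55.33°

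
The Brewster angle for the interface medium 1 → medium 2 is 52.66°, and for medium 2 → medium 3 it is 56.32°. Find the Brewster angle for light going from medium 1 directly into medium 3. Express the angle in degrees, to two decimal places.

θ_B ≈ 63.05°

tan θ_B(1→2) = n₂/n₁ = tan 52.66° = 1.3108.
tan θ_B(2→3) = n₃/n₂ = tan 56.32° = 1.5006.
So n₃/n₁ = (n₂/n₁)(n₃/n₂) = 1.3108 × 1.5006 = 1.9669.
θ_B(1→3) = arctan(1.9669) = 63.05°.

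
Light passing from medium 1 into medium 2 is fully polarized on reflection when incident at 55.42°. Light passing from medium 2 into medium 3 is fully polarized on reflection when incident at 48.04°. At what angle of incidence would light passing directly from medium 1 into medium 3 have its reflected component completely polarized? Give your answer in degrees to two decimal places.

θ_B ≈ 58.21°

n₂/n₁ = tan 55.42° = 1.4507 and n₃/n₂ = tan 48.04° = 1.1122.
So n₃/n₁ = (n₂/n₁)(n₃/n₂) = 1.4507 × 1.1122 = 1.6134.
θ_B(1→3) = arctan(1.6134) = 58.21°.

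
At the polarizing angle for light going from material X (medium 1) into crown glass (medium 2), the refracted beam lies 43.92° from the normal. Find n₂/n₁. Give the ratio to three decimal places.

At Brewster incidence θ_B = 90° − θ_t = 90° − 43.92° = 46.08°.
tan θ_B = n₂/n₁, so n₂/n₁ = tan 46.08° = 1.038.

n₂/n₁ ≈ 1.038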